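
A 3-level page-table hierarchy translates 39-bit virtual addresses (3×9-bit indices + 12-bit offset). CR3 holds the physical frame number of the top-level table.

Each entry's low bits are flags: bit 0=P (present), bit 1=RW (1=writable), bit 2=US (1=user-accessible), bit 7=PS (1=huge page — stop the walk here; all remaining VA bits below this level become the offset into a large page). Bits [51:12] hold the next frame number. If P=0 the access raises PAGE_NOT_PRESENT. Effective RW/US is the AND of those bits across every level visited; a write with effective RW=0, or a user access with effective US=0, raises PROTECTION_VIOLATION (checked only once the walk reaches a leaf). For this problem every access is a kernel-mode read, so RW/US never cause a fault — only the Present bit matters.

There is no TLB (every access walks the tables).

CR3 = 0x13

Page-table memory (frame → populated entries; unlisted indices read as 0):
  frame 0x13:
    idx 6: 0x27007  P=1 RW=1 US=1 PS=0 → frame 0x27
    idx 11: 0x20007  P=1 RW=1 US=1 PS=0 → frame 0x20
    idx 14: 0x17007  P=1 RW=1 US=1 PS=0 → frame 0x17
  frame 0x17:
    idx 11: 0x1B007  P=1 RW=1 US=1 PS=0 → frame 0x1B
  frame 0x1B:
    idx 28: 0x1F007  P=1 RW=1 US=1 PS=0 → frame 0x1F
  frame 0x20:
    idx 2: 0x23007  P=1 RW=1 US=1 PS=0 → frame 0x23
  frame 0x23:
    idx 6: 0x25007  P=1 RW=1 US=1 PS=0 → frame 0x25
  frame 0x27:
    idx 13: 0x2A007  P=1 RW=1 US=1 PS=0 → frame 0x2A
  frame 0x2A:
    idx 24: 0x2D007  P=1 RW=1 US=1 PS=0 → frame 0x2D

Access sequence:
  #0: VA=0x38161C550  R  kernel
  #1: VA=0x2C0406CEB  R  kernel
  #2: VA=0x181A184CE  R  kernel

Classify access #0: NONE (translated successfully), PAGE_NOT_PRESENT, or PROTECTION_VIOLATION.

Walk each access:
#0 VA=0x38161C550 (r,kernel):
  lvl0: tbl 0x13, slot 14 ⇒ 0x17007 (P1/RW1/US1/PS0)
  lvl1: tbl 0x17, slot 11 ⇒ 0x1B007 (P1/RW1/US1/PS0)
  lvl2: tbl 0x1B, slot 28 ⇒ 0x1F007 (P1/RW1/US1/PS0)
  ✓ 0x1F550  — 3 lookups
#1 VA=0x2C0406CEB (r,kernel):
  lvl0: tbl 0x13, slot 11 ⇒ 0x20007 (P1/RW1/US1/PS0)
  lvl1: tbl 0x20, slot 2 ⇒ 0x23007 (P1/RW1/US1/PS0)
  lvl2: tbl 0x23, slot 6 ⇒ 0x25007 (P1/RW1/US1/PS0)
  ✓ 0x25CEB  — 3 lookups
#2 VA=0x181A184CE (r,kernel):
  lvl0: tbl 0x13, slot 6 ⇒ 0x27007 (P1/RW1/US1/PS0)
  lvl1: tbl 0x27, slot 13 ⇒ 0x2A007 (P1/RW1/US1/PS0)
  lvl2: tbl 0x2A, slot 24 ⇒ 0x2D007 (P1/RW1/US1/PS0)
  ✓ 0x2D4CE  — 3 lookups

Access #0 fault: NONE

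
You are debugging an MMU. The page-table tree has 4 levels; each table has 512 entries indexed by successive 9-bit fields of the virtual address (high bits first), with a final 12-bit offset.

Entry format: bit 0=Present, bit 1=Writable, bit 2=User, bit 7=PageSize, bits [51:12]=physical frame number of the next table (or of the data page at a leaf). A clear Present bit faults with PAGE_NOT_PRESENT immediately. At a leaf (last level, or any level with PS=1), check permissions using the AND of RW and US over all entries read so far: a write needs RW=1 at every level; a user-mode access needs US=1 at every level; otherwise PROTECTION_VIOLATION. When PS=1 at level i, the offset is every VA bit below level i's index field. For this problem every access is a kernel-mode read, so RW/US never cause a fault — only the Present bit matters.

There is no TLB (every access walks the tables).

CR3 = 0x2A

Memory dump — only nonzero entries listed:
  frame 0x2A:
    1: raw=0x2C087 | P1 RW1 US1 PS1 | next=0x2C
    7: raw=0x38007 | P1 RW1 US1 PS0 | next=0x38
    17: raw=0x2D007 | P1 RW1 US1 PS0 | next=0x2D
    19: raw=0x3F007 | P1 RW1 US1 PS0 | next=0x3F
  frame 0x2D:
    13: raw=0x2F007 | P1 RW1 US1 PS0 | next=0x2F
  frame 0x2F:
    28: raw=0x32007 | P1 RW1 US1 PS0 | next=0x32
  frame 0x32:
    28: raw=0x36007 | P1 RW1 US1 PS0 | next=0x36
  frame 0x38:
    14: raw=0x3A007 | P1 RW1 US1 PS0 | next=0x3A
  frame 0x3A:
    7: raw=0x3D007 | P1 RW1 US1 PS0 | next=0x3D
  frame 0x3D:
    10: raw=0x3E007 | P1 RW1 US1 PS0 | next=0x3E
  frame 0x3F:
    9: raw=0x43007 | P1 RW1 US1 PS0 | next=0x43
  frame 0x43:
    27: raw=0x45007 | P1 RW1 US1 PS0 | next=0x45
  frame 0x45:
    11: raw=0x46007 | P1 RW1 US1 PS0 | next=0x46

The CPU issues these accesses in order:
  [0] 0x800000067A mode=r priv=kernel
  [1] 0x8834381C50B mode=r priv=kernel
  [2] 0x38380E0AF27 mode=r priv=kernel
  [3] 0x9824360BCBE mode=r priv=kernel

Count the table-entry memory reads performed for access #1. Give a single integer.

Per-access translation:
#0 VA=0x800000067A (r,kernel):
  L0: frame=0x2A idx=1 entry=0x2C087 [P=1 RW=1 US=1 PS=1]
  → PA=0x2C67A (huge @L0)  (1 entries read)
#1 VA=0x8834381C50B (r,kernel):
  L0: frame=0x2A idx=17 entry=0x2D007 [P=1 RW=1 US=1 PS=0]
  L1: frame=0x2D idx=13 entry=0x2F007 [P=1 RW=1 US=1 PS=0]
  L2: frame=0x2F idx=28 entry=0x32007 [P=1 RW=1 US=1 PS=0]
  L3: frame=0x32 idx=28 entry=0x36007 [P=1 RW=1 US=1 PS=0]
  → PA=0x3650B  (4 entries read)
#2 VA=0x38380E0AF27 (r,kernel):
  L0: frame=0x2A idx=7 entry=0x38007 [P=1 RW=1 US=1 PS=0]
  L1: frame=0x38 idx=14 entry=0x3A007 [P=1 RW=1 US=1 PS=0]
  L2: frame=0x3A idx=7 entry=0x3D007 [P=1 RW=1 US=1 PS=0]
  L3: frame=0x3D idx=10 entry=0x3E007 [P=1 RW=1 US=1 PS=0]
  → PA=0x3EF27  (4 entries read)
#3 VA=0x9824360BCBE (r,kernel):
  L0: frame=0x2A idx=19 entry=0x3F007 [P=1 RW=1 US=1 PS=0]
  L1: frame=0x3F idx=9 entry=0x43007 [P=1 RW=1 US=1 PS=0]
  L2: frame=0x43 idx=27 entry=0x45007 [P=1 RW=1 US=1 PS=0]
  L3: frame=0x45 idx=11 entry=0x46007 [P=1 RW=1 US=1 PS=0]
  → PA=0x46CBE  (4 entries read)

Entries read for #1: 4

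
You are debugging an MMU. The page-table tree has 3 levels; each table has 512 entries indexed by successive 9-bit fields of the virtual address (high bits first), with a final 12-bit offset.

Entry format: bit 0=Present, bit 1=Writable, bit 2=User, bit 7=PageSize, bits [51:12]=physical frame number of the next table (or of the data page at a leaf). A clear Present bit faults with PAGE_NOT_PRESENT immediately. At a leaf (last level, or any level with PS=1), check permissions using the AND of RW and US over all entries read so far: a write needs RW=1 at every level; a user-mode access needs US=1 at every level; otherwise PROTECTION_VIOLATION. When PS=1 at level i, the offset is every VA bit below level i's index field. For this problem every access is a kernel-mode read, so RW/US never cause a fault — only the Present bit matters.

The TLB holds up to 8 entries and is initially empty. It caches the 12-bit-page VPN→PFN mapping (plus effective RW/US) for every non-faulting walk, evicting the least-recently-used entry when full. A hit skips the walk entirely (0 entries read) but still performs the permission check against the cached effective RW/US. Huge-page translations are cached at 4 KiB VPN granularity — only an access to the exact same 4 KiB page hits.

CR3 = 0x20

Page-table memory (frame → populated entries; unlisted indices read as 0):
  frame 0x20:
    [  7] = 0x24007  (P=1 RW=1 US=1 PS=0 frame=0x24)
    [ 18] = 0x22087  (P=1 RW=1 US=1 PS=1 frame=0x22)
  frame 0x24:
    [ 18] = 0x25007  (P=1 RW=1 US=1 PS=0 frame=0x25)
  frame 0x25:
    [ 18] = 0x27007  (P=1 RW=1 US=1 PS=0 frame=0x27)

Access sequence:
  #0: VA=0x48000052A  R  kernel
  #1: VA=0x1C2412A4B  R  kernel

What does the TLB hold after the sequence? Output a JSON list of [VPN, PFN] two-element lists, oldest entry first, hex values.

Walk each access:
#0 VA=0x48000052A (r,kernel):
  L0 @0x20[18] → 0x22087  P=1,RW=1,US=1,PS=1
  ✓ 0x2252A (huge @L0)  — 1 lookups
#1 VA=0x1C2412A4B (r,kernel):
  L0 @0x20[7] → 0x24007  P=1,RW=1,US=1,PS=0
  L1 @0x24[18] → 0x25007  P=1,RW=1,US=1,PS=0
  L2 @0x25[18] → 0x27007  P=1,RW=1,US=1,PS=0
  ✓ 0x27A4B  — 3 lookups

TLB: [["0x480000", "0x22"], ["0x1C2412", "0x27"]]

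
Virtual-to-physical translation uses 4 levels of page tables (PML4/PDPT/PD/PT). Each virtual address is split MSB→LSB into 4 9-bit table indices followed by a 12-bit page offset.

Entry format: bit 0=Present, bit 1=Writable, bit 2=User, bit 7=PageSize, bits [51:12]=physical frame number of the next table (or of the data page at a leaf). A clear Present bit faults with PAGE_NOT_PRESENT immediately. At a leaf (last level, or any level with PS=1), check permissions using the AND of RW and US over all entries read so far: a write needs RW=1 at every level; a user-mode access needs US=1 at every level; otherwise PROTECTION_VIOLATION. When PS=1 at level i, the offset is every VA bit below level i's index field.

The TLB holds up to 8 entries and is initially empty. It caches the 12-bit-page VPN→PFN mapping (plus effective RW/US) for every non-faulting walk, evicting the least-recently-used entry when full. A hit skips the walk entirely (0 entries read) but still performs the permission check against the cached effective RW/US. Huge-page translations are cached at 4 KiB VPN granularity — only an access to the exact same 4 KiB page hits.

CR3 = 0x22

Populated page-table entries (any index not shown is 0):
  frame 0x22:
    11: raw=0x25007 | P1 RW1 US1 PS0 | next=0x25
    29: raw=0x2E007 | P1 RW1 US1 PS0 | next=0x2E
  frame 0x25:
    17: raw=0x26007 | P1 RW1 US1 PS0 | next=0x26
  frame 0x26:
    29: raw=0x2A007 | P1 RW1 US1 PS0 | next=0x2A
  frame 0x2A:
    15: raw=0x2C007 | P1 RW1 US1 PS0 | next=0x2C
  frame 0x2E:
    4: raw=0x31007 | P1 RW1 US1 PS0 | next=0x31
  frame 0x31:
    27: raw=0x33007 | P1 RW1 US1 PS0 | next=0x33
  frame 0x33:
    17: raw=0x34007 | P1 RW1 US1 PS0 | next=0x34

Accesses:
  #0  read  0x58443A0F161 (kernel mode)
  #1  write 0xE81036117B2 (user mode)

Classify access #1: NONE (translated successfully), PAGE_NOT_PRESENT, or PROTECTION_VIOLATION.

Walk each access:
#0 VA=0x58443A0F161 (r,kernel):
  L0 @0x22[11] → 0x25007  P=1,RW=1,US=1,PS=0
  L1 @0x25[17] → 0x26007  P=1,RW=1,US=1,PS=0
  L2 @0x26[29] → 0x2A007  P=1,RW=1,US=1,PS=0
  L3 @0x2A[15] → 0x2C007  P=1,RW=1,US=1,PS=0
  ⇒ phys 0x2C161  [4 reads]
#1 VA=0xE81036117B2 (w,user):
  L0 @0x22[29] → 0x2E007  P=1,RW=1,US=1,PS=0
  L1 @0x2E[4] → 0x31007  P=1,RW=1,US=1,PS=0
  L2 @0x31[27] → 0x33007  P=1,RW=1,US=1,PS=0
  L3 @0x33[17] → 0x34007  P=1,RW=1,US=1,PS=0
  ⇒ phys 0x347B2  [4 reads]

Access #1 fault: NONE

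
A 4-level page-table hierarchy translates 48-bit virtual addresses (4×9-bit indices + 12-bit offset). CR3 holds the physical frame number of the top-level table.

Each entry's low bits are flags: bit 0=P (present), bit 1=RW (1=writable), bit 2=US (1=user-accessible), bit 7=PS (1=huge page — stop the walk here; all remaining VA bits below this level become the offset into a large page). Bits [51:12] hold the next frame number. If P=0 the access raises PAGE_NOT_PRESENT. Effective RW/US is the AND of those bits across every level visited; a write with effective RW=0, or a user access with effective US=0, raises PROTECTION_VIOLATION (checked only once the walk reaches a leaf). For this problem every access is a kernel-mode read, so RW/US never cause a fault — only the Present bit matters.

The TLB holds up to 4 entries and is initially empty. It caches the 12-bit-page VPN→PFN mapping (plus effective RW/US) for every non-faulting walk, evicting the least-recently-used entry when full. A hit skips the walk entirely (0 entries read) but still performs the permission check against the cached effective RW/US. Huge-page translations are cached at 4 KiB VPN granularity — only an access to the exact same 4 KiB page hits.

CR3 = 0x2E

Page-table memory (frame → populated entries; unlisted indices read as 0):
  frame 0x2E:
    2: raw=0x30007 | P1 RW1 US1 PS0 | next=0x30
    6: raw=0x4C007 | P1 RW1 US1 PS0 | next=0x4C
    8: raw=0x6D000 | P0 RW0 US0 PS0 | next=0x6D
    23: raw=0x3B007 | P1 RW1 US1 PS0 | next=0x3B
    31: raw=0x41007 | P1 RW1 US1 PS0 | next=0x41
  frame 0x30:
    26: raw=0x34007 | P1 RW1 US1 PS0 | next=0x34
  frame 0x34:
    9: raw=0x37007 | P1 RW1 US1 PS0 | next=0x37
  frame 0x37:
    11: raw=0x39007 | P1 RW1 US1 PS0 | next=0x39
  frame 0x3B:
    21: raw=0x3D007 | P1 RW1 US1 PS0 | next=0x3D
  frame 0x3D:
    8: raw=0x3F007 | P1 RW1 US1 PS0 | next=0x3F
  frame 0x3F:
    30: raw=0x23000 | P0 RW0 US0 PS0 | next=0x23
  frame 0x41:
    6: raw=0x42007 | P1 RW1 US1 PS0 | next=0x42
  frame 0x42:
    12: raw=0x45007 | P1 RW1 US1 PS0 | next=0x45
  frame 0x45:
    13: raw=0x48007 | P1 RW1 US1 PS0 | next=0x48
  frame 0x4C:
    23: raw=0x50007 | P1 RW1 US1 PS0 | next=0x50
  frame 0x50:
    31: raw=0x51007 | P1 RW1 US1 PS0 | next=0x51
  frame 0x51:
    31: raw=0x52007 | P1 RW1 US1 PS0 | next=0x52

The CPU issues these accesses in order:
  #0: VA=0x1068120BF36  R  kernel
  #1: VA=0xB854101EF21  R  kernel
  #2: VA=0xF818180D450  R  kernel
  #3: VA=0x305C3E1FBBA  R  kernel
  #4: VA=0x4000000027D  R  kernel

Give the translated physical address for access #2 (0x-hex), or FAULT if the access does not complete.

Per-access translation:
#0 VA=0x1068120BF36 (r,kernel):
  L0 @0x2E[2] → 0x30007  P=1,RW=1,US=1,PS=0
  L1 @0x30[26] → 0x34007  P=1,RW=1,US=1,PS=0
  L2 @0x34[9] → 0x37007  P=1,RW=1,US=1,PS=0
  L3 @0x37[11] → 0x39007  P=1,RW=1,US=1,PS=0
  → PA=0x39F36  (4 entries read)
#1 VA=0xB854101EF21 (r,kernel):
  L0 @0x2E[23] → 0x3B007  P=1,RW=1,US=1,PS=0
  L1 @0x3B[21] → 0x3D007  P=1,RW=1,US=1,PS=0
  L2 @0x3D[8] → 0x3F007  P=1,RW=1,US=1,PS=0
  L3 @0x3F[30] → 0x23000  P=0,RW=0,US=0,PS=0
  ⇒ fault: PAGE_NOT_PRESENT  — 4 lookups
#2 VA=0xF818180D450 (r,kernel):
  L0 @0x2E[31] → 0x41007  P=1,RW=1,US=1,PS=0
  L1 @0x41[6] → 0x42007  P=1,RW=1,US=1,PS=0
  L2 @0x42[12] → 0x45007  P=1,RW=1,US=1,PS=0
  L3 @0x45[13] → 0x48007  P=1,RW=1,US=1,PS=0
  → PA=0x48450  (4 entries read)
#3 VA=0x305C3E1FBBA (r,kernel):
  L0 @0x2E[6] → 0x4C007  P=1,RW=1,US=1,PS=0
  L1 @0x4C[23] → 0x50007  P=1,RW=1,US=1,PS=0
  L2 @0x50[31] → 0x51007  P=1,RW=1,US=1,PS=0
  L3 @0x51[31] → 0x52007  P=1,RW=1,US=1,PS=0
  → PA=0x52BBA  (4 entries read)
#4 VA=0x4000000027D (r,kernel):
  L0 @0x2E[8] → 0x6D000  P=0,RW=0,US=0,PS=0
  ⇒ fault: PAGE_NOT_PRESENT  — 1 lookups

Access #2 PA: 0x48450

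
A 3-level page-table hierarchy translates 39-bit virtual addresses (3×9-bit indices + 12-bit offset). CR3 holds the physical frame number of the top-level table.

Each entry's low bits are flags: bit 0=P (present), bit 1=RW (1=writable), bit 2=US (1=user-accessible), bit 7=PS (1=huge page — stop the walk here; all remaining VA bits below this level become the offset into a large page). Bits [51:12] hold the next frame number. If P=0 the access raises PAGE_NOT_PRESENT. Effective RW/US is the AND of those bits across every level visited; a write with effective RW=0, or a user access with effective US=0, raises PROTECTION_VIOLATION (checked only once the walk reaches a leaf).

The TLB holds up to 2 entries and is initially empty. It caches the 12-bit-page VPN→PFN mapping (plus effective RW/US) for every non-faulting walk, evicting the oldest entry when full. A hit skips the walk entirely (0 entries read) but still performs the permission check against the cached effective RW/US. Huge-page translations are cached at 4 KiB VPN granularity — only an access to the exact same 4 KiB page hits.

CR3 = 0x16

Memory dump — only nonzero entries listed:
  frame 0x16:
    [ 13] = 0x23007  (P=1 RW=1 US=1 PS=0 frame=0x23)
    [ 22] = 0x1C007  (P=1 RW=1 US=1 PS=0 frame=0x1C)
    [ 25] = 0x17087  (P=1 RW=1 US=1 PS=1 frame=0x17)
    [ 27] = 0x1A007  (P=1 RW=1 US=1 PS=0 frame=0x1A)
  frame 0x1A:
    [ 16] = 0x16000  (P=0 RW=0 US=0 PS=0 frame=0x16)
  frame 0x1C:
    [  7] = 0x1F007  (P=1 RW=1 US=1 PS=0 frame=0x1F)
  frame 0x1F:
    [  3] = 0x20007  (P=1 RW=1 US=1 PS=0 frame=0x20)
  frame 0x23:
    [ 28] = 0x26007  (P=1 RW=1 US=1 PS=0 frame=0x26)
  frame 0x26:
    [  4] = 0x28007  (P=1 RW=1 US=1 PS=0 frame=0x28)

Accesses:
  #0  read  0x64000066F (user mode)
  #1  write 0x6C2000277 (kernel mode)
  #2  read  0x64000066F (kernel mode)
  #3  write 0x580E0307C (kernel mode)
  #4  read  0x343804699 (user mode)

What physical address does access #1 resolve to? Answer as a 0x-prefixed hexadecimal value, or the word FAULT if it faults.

Trace:
#0 VA=0x64000066F (r,user):
  L0 @0x16[25] → 0x17087  P=1,RW=1,US=1,PS=1
  ✓ 0x1766F (huge @L0)  — 1 lookups
#1 VA=0x6C2000277 (w,kernel):
  L0 @0x16[27] → 0x1A007  P=1,RW=1,US=1,PS=0
  L1 @0x1A[16] → 0x16000  P=0,RW=0,US=0,PS=0
  ⇒ fault: PAGE_NOT_PRESENT  — 2 lookups
#2 VA=0x64000066F (r,kernel):
  TLB hit vpn=0x640000 → PA=0x1766F
#3 VA=0x580E0307C (w,kernel):
  L0 @0x16[22] → 0x1C007  P=1,RW=1,US=1,PS=0
  L1 @0x1C[7] → 0x1F007  P=1,RW=1,US=1,PS=0
  L2 @0x1F[3] → 0x20007  P=1,RW=1,US=1,PS=0
  ✓ 0x2007C  — 3 lookups
#4 VA=0x343804699 (r,user):
  L0 @0x16[13] → 0x23007  P=1,RW=1,US=1,PS=0
  L1 @0x23[28] → 0x26007  P=1,RW=1,US=1,PS=0
  L2 @0x26[4] → 0x28007  P=1,RW=1,US=1,PS=0
  ✓ 0x28699  — 3 lookups

Access #1 PA: FAULT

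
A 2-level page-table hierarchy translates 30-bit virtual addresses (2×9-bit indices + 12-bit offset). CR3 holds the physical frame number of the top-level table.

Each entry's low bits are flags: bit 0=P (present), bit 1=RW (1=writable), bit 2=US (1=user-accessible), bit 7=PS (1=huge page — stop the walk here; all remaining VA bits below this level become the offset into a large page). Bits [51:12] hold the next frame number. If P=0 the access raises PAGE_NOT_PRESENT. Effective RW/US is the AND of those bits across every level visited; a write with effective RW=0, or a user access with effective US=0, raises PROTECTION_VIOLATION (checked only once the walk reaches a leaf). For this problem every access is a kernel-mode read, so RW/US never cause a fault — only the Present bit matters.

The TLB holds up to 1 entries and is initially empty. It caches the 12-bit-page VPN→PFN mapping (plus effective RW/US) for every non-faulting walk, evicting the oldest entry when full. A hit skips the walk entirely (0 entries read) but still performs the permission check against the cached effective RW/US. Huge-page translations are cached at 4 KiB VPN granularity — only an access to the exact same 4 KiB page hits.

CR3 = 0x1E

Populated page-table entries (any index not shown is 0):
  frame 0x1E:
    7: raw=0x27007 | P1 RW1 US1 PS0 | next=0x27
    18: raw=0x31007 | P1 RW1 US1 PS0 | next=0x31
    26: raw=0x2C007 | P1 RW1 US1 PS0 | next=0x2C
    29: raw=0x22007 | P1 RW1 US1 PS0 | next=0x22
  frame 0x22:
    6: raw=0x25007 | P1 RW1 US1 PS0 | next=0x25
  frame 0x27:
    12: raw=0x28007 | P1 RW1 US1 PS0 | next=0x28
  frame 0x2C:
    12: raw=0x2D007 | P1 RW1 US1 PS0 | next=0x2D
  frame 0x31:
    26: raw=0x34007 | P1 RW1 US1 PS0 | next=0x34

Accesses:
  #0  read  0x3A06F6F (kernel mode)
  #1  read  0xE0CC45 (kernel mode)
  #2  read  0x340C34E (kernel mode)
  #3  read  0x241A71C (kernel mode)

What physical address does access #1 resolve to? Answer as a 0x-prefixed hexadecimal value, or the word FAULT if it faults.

Per-access translation:
#0 VA=0x3A06F6F (r,kernel):
  lvl0: tbl 0x1E, slot 29 ⇒ 0x22007 (P1/RW1/US1/PS0)
  lvl1: tbl 0x22, slot 6 ⇒ 0x25007 (P1/RW1/US1/PS0)
  ⇒ phys 0x25F6F  [2 reads]
#1 VA=0xE0CC45 (r,kernel):
  lvl0: tbl 0x1E, slot 7 ⇒ 0x27007 (P1/RW1/US1/PS0)
  lvl1: tbl 0x27, slot 12 ⇒ 0x28007 (P1/RW1/US1/PS0)
  ⇒ phys 0x28C45  [2 reads]
#2 VA=0x340C34E (r,kernel):
  lvl0: tbl 0x1E, slot 26 ⇒ 0x2C007 (P1/RW1/US1/PS0)
  lvl1: tbl 0x2C, slot 12 ⇒ 0x2D007 (P1/RW1/US1/PS0)
  ⇒ phys 0x2D34E  [2 reads]
#3 VA=0x241A71C (r,kernel):
  lvl0: tbl 0x1E, slot 18 ⇒ 0x31007 (P1/RW1/US1/PS0)
  lvl1: tbl 0x31, slot 26 ⇒ 0x34007 (P1/RW1/US1/PS0)
  ⇒ phys 0x3471C  [2 reads]

Access #1 PA: 0x28C45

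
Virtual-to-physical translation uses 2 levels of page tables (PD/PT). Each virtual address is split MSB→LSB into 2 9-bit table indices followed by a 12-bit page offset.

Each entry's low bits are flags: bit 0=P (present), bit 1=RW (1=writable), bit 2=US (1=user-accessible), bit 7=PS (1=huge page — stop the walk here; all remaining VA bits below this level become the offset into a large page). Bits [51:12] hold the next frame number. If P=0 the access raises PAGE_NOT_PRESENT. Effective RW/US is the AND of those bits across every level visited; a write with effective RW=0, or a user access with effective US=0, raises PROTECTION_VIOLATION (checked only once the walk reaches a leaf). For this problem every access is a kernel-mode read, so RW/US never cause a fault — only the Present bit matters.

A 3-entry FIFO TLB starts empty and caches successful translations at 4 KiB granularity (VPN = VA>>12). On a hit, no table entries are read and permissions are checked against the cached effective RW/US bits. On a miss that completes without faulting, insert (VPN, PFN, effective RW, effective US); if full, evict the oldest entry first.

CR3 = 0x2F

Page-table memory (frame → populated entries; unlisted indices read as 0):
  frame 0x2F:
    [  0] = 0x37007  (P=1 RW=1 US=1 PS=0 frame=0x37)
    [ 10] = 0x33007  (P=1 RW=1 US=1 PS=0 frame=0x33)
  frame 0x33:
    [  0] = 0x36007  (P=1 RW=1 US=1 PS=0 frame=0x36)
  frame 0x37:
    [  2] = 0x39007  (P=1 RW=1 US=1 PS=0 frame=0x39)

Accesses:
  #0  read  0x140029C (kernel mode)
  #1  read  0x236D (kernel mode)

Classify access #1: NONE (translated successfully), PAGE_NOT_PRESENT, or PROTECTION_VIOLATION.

Walk each access:
#0 VA=0x140029C (r,kernel):
  lvl0: tbl 0x2F, slot 10 ⇒ 0x33007 (P1/RW1/US1/PS0)
  lvl1: tbl 0x33, slot 0 ⇒ 0x36007 (P1/RW1/US1/PS0)
  ✓ 0x3629C  — 2 lookups
#1 VA=0x236D (r,kernel):
  lvl0: tbl 0x2F, slot 0 ⇒ 0x37007 (P1/RW1/US1/PS0)
  lvl1: tbl 0x37, slot 2 ⇒ 0x39007 (P1/RW1/US1/PS0)
  ✓ 0x3936D  — 2 lookups

Access #1 fault: NONE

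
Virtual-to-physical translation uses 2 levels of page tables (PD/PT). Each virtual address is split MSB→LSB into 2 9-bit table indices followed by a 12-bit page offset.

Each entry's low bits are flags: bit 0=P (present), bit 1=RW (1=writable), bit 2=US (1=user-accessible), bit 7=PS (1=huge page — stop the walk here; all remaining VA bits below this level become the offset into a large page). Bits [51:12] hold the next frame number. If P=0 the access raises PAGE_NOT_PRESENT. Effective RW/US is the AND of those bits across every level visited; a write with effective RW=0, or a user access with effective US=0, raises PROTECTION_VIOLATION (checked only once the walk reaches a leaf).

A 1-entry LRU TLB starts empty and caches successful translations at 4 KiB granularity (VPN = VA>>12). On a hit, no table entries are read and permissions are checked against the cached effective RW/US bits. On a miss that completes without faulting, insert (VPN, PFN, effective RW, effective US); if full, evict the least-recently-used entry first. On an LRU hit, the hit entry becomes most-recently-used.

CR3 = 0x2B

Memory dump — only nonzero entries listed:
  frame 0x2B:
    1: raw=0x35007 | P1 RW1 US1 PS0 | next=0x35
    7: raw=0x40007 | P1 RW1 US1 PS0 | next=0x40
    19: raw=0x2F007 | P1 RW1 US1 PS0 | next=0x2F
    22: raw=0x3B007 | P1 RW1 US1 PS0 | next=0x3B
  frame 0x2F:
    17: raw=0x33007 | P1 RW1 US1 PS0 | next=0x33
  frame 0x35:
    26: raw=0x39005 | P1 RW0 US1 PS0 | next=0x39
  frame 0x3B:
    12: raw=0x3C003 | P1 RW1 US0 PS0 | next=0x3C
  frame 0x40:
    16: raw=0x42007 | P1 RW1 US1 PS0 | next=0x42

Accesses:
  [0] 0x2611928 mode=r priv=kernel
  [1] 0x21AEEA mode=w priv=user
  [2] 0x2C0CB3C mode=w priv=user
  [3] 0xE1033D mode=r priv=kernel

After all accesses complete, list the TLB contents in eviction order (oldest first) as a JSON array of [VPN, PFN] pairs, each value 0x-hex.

Trace:
#0 VA=0x2611928 (r,kernel):
  [0] read 0x2B idx=19: raw=0x2F007 flags P=1 W=1 U=1 S=0
  [1] read 0x2F idx=17: raw=0x33007 flags P=1 W=1 U=1 S=0
  → PA=0x33928  (2 entries read)
#1 VA=0x21AEEA (w,user):
  [0] read 0x2B idx=1: raw=0x35007 flags P=1 W=1 U=1 S=0
  [1] read 0x35 idx=26: raw=0x39005 flags P=1 W=0 U=1 S=0
  ✗ PROTECTION_VIOLATION  [2 reads]
#2 VA=0x2C0CB3C (w,user):
  [0] read 0x2B idx=22: raw=0x3B007 flags P=1 W=1 U=1 S=0
  [1] read 0x3B idx=12: raw=0x3C003 flags P=1 W=1 U=0 S=0
  ✗ PROTECTION_VIOLATION  [2 reads]
#3 VA=0xE1033D (r,kernel):
  [0] read 0x2B idx=7: raw=0x40007 flags P=1 W=1 U=1 S=0
  [1] read 0x40 idx=16: raw=0x42007 flags P=1 W=1 U=1 S=0
  → PA=0x4233D  (2 entries read)

TLB: [["0xE10", "0x42"]]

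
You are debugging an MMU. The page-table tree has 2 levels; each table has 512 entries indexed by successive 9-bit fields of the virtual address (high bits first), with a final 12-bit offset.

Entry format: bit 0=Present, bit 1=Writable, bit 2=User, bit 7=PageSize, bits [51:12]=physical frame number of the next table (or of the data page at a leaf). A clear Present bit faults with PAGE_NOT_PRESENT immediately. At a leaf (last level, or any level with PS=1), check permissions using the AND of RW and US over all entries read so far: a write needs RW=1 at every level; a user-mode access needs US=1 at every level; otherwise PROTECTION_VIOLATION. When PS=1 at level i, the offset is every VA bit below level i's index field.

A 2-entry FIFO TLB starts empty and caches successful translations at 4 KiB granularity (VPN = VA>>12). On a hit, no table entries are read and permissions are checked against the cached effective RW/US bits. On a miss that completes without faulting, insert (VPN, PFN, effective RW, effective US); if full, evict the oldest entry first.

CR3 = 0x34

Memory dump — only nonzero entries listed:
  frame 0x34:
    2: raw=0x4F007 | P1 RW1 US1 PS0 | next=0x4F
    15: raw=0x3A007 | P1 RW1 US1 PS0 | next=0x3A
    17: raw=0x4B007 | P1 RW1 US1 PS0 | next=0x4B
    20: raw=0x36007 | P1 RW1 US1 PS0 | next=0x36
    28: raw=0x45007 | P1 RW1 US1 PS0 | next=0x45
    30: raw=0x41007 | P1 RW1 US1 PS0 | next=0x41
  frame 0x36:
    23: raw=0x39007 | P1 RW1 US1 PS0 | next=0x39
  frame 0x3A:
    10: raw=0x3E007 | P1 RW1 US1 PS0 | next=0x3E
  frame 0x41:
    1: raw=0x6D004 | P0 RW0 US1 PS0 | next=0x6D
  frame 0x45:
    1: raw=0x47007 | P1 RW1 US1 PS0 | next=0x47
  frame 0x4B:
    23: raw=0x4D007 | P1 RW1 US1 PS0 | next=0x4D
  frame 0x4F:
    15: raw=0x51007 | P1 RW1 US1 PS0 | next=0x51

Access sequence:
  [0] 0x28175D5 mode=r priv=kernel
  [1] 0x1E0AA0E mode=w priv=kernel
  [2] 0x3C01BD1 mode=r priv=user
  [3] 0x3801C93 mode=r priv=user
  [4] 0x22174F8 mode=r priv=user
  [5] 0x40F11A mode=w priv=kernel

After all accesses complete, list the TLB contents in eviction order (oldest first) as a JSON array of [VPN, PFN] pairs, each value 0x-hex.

Per-access translation:
#0 VA=0x28175D5 (r,kernel):
  [0] read 0x34 idx=20: raw=0x36007 flags P=1 W=1 U=1 S=0
  [1] read 0x36 idx=23: raw=0x39007 flags P=1 W=1 U=1 S=0
  ✓ 0x395D5  — 2 lookups
#1 VA=0x1E0AA0E (w,kernel):
  [0] read 0x34 idx=15: raw=0x3A007 flags P=1 W=1 U=1 S=0
  [1] read 0x3A idx=10: raw=0x3E007 flags P=1 W=1 U=1 S=0
  ✓ 0x3EA0E  — 2 lookups
#2 VA=0x3C01BD1 (r,user):
  [0] read 0x34 idx=30: raw=0x41007 flags P=1 W=1 U=1 S=0
  [1] read 0x41 idx=1: raw=0x6D004 flags P=0 W=0 U=1 S=0
  ✗ PAGE_NOT_PRESENT  [2 reads]
#3 VA=0x3801C93 (r,user):
  [0] read 0x34 idx=28: raw=0x45007 flags P=1 W=1 U=1 S=0
  [1] read 0x45 idx=1: raw=0x47007 flags P=1 W=1 U=1 S=0
  ✓ 0x47C93  — 2 lookups
#4 VA=0x22174F8 (r,user):
  [0] read 0x34 idx=17: raw=0x4B007 flags P=1 W=1 U=1 S=0
  [1] read 0x4B idx=23: raw=0x4D007 flags P=1 W=1 U=1 S=0
  ✓ 0x4D4F8  — 2 lookups
#5 VA=0x40F11A (w,kernel):
  [0] read 0x34 idx=2: raw=0x4F007 flags P=1 W=1 U=1 S=0
  [1] read 0x4F idx=15: raw=0x51007 flags P=1 W=1 U=1 S=0
  ✓ 0x5111A  — 2 lookups

TLB: [["0x2217", "0x4D"], ["0x40F", "0x51"]]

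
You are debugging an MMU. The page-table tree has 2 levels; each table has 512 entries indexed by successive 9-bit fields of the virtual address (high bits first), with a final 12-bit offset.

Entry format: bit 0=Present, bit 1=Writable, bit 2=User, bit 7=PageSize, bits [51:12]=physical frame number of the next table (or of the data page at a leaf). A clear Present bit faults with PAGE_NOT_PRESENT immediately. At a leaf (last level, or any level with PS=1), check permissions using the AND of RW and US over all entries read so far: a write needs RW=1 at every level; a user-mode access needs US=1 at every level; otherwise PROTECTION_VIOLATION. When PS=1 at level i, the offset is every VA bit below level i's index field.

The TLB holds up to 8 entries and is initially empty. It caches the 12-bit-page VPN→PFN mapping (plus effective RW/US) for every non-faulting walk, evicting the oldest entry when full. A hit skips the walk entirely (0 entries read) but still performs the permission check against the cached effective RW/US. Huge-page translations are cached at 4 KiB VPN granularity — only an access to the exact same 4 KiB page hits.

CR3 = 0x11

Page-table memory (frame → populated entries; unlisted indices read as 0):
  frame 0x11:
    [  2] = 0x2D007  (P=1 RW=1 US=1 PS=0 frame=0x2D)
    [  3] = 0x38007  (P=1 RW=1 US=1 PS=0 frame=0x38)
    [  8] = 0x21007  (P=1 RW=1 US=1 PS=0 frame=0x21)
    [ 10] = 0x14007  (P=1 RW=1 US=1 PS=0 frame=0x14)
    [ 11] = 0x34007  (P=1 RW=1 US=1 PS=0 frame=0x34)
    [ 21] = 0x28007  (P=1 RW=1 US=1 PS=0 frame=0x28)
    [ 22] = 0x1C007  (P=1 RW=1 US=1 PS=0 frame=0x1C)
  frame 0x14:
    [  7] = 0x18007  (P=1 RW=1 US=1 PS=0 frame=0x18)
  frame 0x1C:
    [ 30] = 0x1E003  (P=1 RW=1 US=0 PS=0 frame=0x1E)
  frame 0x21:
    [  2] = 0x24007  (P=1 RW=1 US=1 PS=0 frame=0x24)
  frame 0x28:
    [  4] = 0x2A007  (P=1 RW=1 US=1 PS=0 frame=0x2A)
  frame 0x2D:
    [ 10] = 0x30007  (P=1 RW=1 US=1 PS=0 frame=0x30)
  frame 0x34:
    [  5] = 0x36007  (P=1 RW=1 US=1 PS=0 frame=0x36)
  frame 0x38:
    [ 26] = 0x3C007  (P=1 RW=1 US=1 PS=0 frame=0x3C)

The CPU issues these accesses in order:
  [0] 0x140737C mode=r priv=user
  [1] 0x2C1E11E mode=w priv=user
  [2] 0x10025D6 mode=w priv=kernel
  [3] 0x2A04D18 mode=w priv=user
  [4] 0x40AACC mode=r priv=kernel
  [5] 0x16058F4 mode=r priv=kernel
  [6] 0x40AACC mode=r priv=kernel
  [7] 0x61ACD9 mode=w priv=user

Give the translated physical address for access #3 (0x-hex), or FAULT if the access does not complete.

Per-access translation:
#0 VA=0x140737C (r,user):
  [0] read 0x11 idx=10: raw=0x14007 flags P=1 W=1 U=1 S=0
  [1] read 0x14 idx=7: raw=0x18007 flags P=1 W=1 U=1 S=0
  → PA=0x1837C  (2 entries read)
#1 VA=0x2C1E11E (w,user):
  [0] read 0x11 idx=22: raw=0x1C007 flags P=1 W=1 U=1 S=0
  [1] read 0x1C idx=30: raw=0x1E003 flags P=1 W=1 U=0 S=0
  ⇒ fault: PROTECTION_VIOLATION  — 2 lookups
#2 VA=0x10025D6 (w,kernel):
  [0] read 0x11 idx=8: raw=0x21007 flags P=1 W=1 U=1 S=0
  [1] read 0x21 idx=2: raw=0x24007 flags P=1 W=1 U=1 S=0
  → PA=0x245D6  (2 entries read)
#3 VA=0x2A04D18 (w,user):
  [0] read 0x11 idx=21: raw=0x28007 flags P=1 W=1 U=1 S=0
  [1] read 0x28 idx=4: raw=0x2A007 flags P=1 W=1 U=1 S=0
  → PA=0x2AD18  (2 entries read)
#4 VA=0x40AACC (r,kernel):
  [0] read 0x11 idx=2: raw=0x2D007 flags P=1 W=1 U=1 S=0
  [1] read 0x2D idx=10: raw=0x30007 flags P=1 W=1 U=1 S=0
  → PA=0x30ACC  (2 entries read)
#5 VA=0x16058F4 (r,kernel):
  [0] read 0x11 idx=11: raw=0x34007 flags P=1 W=1 U=1 S=0
  [1] read 0x34 idx=5: raw=0x36007 flags P=1 W=1 U=1 S=0
  → PA=0x368F4  (2 entries read)
#6 VA=0x40AACC (r,kernel):
  TLB hit vpn=0x40A → PA=0x30ACC
#7 VA=0x61ACD9 (w,user):
  [0] read 0x11 idx=3: raw=0x38007 flags P=1 W=1 U=1 S=0
  [1] read 0x38 idx=26: raw=0x3C007 flags P=1 W=1 U=1 S=0
  → PA=0x3CCD9  (2 entries read)

Access #3 PA: 0x2AD18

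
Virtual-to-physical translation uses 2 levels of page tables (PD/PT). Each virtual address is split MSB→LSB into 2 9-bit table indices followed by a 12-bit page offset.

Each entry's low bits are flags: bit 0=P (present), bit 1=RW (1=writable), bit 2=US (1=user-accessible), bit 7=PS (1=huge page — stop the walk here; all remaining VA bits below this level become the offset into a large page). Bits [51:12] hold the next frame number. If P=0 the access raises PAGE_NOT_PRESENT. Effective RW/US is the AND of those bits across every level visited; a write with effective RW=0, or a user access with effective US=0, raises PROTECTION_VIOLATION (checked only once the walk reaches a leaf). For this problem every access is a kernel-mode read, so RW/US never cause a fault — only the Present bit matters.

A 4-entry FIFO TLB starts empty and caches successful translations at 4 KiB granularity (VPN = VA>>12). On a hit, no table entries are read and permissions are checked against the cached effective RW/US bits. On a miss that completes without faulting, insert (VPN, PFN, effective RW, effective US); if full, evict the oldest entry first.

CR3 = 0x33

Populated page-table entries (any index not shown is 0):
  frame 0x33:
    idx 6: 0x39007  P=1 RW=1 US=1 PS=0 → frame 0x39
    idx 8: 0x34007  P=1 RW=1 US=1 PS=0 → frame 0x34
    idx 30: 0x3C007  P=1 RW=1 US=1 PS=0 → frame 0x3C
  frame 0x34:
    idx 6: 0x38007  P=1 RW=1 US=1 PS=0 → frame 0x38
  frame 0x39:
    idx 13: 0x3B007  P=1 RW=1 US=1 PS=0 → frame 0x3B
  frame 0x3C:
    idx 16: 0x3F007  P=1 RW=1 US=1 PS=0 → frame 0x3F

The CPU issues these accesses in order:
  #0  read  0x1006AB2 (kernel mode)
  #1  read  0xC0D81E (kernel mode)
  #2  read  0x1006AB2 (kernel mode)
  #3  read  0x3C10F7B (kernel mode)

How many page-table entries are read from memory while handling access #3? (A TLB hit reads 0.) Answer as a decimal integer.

Trace:
#0 VA=0x1006AB2 (r,kernel):
  [0] read 0x33 idx=8: raw=0x34007 flags P=1 W=1 U=1 S=0
  [1] read 0x34 idx=6: raw=0x38007 flags P=1 W=1 U=1 S=0
  ⇒ phys 0x38AB2  [2 reads]
#1 VA=0xC0D81E (r,kernel):
  [0] read 0x33 idx=6: raw=0x39007 flags P=1 W=1 U=1 S=0
  [1] read 0x39 idx=13: raw=0x3B007 flags P=1 W=1 U=1 S=0
  ⇒ phys 0x3B81E  [2 reads]
#2 VA=0x1006AB2 (r,kernel):
  TLB hit vpn=0x1006 → PA=0x38AB2
#3 VA=0x3C10F7B (r,kernel):
  [0] read 0x33 idx=30: raw=0x3C007 flags P=1 W=1 U=1 S=0
  [1] read 0x3C idx=16: raw=0x3F007 flags P=1 W=1 U=1 S=0
  ⇒ phys 0x3FF7B  [2 reads]

Entries read for #3: 2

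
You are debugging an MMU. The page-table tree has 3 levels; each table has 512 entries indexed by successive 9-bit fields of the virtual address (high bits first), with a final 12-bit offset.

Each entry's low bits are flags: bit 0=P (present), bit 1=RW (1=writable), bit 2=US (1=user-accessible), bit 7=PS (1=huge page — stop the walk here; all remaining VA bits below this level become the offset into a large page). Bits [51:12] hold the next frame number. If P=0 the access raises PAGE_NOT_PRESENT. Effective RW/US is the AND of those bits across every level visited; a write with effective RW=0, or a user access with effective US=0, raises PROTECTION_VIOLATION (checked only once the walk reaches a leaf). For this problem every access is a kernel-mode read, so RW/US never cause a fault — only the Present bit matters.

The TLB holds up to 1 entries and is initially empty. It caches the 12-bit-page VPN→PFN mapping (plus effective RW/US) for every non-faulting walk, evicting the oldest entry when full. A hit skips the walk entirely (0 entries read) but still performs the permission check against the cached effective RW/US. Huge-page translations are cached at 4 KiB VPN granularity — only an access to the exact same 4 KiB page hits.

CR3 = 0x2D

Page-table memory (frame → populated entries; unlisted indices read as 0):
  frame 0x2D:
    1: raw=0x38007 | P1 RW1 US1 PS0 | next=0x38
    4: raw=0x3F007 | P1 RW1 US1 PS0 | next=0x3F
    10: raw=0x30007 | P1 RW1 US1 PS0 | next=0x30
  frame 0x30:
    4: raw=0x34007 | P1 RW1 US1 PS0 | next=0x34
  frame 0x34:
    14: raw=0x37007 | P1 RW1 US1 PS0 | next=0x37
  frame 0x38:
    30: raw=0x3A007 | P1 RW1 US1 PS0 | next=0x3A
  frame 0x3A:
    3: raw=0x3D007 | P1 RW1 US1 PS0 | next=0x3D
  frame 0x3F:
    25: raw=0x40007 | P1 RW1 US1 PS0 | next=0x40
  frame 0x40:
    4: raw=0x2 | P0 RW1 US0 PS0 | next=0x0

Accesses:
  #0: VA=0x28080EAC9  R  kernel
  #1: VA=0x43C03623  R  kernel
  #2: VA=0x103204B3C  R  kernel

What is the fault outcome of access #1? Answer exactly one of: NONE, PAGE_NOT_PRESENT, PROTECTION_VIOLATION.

Walk each access:
#0 VA=0x28080EAC9 (r,kernel):
  L0 @0x2D[10] → 0x30007  P=1,RW=1,US=1,PS=0
  L1 @0x30[4] → 0x34007  P=1,RW=1,US=1,PS=0
  L2 @0x34[14] → 0x37007  P=1,RW=1,US=1,PS=0
  ✓ 0x37AC9  — 3 lookups
#1 VA=0x43C03623 (r,kernel):
  L0 @0x2D[1] → 0x38007  P=1,RW=1,US=1,PS=0
  L1 @0x38[30] → 0x3A007  P=1,RW=1,US=1,PS=0
  L2 @0x3A[3] → 0x3D007  P=1,RW=1,US=1,PS=0
  ✓ 0x3D623  — 3 lookups
#2 VA=0x103204B3C (r,kernel):
  L0 @0x2D[4] → 0x3F007  P=1,RW=1,US=1,PS=0
  L1 @0x3F[25] → 0x40007  P=1,RW=1,US=1,PS=0
  L2 @0x40[4] → 0x2  P=0,RW=1,US=0,PS=0
  ⇒ fault: PAGE_NOT_PRESENT  — 3 lookups

Access #1 fault: NONE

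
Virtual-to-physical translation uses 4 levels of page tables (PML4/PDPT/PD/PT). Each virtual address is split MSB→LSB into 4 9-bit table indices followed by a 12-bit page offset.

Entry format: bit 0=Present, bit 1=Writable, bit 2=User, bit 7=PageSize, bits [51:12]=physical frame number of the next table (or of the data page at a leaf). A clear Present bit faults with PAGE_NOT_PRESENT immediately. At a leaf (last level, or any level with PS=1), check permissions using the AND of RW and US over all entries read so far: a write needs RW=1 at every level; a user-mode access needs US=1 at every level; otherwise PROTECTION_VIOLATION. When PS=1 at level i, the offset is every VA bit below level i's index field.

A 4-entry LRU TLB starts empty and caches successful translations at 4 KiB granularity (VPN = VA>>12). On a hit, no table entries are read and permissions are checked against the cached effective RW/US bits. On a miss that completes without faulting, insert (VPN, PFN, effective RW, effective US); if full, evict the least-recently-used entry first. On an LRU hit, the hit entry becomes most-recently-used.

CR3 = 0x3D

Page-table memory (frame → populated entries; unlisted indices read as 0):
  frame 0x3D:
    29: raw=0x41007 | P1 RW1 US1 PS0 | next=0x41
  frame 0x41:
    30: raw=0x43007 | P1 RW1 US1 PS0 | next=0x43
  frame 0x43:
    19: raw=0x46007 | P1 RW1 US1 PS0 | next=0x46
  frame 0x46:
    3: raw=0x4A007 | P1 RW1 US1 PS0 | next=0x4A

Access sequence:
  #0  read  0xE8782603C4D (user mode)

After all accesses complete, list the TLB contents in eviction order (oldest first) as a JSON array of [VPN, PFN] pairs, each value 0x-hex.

Per-access translation:
#0 VA=0xE8782603C4D (r,user):
  [0] read 0x3D idx=29: raw=0x41007 flags P=1 W=1 U=1 S=0
  [1] read 0x41 idx=30: raw=0x43007 flags P=1 W=1 U=1 S=0
  [2] read 0x43 idx=19: raw=0x46007 flags P=1 W=1 U=1 S=0
  [3] read 0x46 idx=3: raw=0x4A007 flags P=1 W=1 U=1 S=0
  ✓ 0x4AC4D  — 4 lookups

TLB: [["0xE8782603", "0x4A"]]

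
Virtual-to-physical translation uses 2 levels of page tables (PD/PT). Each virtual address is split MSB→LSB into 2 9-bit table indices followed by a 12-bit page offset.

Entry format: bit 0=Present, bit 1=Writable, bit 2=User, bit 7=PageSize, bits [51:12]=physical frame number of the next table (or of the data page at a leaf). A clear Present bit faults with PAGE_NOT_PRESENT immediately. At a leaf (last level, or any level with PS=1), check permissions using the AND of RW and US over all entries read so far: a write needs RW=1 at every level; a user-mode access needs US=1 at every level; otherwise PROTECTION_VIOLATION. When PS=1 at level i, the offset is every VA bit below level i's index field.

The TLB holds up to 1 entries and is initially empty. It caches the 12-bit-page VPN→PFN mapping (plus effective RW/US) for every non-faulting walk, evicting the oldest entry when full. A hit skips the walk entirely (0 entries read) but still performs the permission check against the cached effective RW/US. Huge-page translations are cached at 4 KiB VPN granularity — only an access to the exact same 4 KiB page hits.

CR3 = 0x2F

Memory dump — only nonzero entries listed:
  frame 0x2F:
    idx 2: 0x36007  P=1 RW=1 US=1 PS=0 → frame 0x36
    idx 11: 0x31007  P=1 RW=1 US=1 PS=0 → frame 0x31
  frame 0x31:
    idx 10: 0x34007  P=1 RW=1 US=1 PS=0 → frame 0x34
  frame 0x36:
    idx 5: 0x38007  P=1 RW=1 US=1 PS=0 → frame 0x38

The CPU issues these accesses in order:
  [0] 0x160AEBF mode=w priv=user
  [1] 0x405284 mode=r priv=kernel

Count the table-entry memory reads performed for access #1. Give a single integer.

Trace:
#0 VA=0x160AEBF (w,user):
  [0] read 0x2F idx=11: raw=0x31007 flags P=1 W=1 U=1 S=0
  [1] read 0x31 idx=10: raw=0x34007 flags P=1 W=1 U=1 S=0
  → PA=0x34EBF  (2 entries read)
#1 VA=0x405284 (r,kernel):
  [0] read 0x2F idx=2: raw=0x36007 flags P=1 W=1 U=1 S=0
  [1] read 0x36 idx=5: raw=0x38007 flags P=1 W=1 U=1 S=0
  → PA=0x38284  (2 entries read)

Entries read for #1: 2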